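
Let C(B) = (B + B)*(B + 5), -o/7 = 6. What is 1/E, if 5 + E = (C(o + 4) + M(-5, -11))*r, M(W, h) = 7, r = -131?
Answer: -1/329470 ≈ -3.0352e-6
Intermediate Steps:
o = -42 (o = -7*6 = -42)
C(B) = 2*B*(5 + B) (C(B) = (2*B)*(5 + B) = 2*B*(5 + B))
E = -329470 (E = -5 + (2*(-42 + 4)*(5 + (-42 + 4)) + 7)*(-131) = -5 + (2*(-38)*(5 - 38) + 7)*(-131) = -5 + (2*(-38)*(-33) + 7)*(-131) = -5 + (2508 + 7)*(-131) = -5 + 2515*(-131) = -5 - 329465 = -329470)
1/E = 1/(-329470) = -1/329470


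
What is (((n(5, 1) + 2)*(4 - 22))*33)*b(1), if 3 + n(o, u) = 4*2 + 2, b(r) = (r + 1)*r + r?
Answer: -16038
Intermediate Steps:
b(r) = r + r*(1 + r) (b(r) = (1 + r)*r + r = r*(1 + r) + r = r + r*(1 + r))
n(o, u) = 7 (n(o, u) = -3 + (4*2 + 2) = -3 + (8 + 2) = -3 + 10 = 7)
(((n(5, 1) + 2)*(4 - 22))*33)*b(1) = (((7 + 2)*(4 - 22))*33)*(1*(2 + 1)) = ((9*(-18))*33)*(1*3) = -162*33*3 = -5346*3 = -16038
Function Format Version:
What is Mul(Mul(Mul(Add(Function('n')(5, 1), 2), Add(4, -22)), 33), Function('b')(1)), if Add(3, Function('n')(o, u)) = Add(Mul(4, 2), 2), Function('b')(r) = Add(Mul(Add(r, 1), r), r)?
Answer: -16038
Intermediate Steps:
Function('b')(r) = Add(r, Mul(r, Add(1, r))) (Function('b')(r) = Add(Mul(Add(1, r), r), r) = Add(Mul(r, Add(1, r)), r) = Add(r, Mul(r, Add(1, r))))
Function('n')(o, u) = 7 (Function('n')(o, u) = Add(-3, Add(Mul(4, 2), 2)) = Add(-3, Add(8, 2)) = Add(-3, 10) = 7)
Mul(Mul(Mul(Add(Function('n')(5, 1), 2), Add(4, -22)), 33), Function('b')(1)) = Mul(Mul(Mul(Add(7, 2), Add(4, -22)), 33), Mul(1, Add(2, 1))) = Mul(Mul(Mul(9, -18), 33), Mul(1, 3)) = Mul(Mul(-162, 33), 3) = Mul(-5346, 3) = -16038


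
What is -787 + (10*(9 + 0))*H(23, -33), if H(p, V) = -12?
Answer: -1867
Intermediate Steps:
-787 + (10*(9 + 0))*H(23, -33) = -787 + (10*(9 + 0))*(-12) = -787 + (10*9)*(-12) = -787 + 90*(-12) = -787 - 1080 = -1867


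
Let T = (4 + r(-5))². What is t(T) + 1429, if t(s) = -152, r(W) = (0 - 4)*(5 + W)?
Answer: 1277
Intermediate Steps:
r(W) = -20 - 4*W (r(W) = -4*(5 + W) = -20 - 4*W)
T = 16 (T = (4 + (-20 - 4*(-5)))² = (4 + (-20 + 20))² = (4 + 0)² = 4² = 16)
t(T) + 1429 = -152 + 1429 = 1277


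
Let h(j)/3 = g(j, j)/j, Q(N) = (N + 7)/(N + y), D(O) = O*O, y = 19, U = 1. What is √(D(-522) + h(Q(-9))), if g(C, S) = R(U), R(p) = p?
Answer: √272469 ≈ 521.99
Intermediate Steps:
g(C, S) = 1
D(O) = O²
Q(N) = (7 + N)/(19 + N) (Q(N) = (N + 7)/(N + 19) = (7 + N)/(19 + N))
h(j) = 3/j (h(j) = 3*(1/j) = 3/j)
√(D(-522) + h(Q(-9))) = √((-522)² + 3/(((7 - 9)/(19 - 9)))) = √(272484 + 3/((-2/10))) = √(272484 + 3/(((⅒)*(-2)))) = √(272484 + 3/(-⅕)) = √(272484 + 3*(-5)) = √(272484 - 15) = √272469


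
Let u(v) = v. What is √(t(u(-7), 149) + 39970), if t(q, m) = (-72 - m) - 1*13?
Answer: 2*√9934 ≈ 199.34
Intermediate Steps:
t(q, m) = -85 - m (t(q, m) = (-72 - m) - 13 = -85 - m)
√(t(u(-7), 149) + 39970) = √((-85 - 1*149) + 39970) = √((-85 - 149) + 39970) = √(-234 + 39970) = √39736 = 2*√9934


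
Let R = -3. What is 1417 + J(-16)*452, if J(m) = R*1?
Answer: 61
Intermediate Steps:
J(m) = -3 (J(m) = -3*1 = -3)
1417 + J(-16)*452 = 1417 - 3*452 = 1417 - 1356 = 61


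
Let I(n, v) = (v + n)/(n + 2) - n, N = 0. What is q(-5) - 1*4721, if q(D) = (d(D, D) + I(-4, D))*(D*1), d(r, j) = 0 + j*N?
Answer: -9527/2 ≈ -4763.5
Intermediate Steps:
I(n, v) = -n + (n + v)/(2 + n) (I(n, v) = (n + v)/(2 + n) - n = -n + (n + v)/(2 + n))
d(r, j) = 0 (d(r, j) = 0 + j*0 = 0 + 0 = 0)
q(D) = D*(6 - D/2) (q(D) = (0 + (D - 1*(-4) - 1*(-4)²)/(2 - 4))*(D*1) = (0 + (D + 4 - 1*16)/(-2))*D = (0 - (D + 4 - 16)/2)*D = (0 - (-12 + D)/2)*D = (0 + (6 - D/2))*D = (6 - D/2)*D = D*(6 - D/2))
q(-5) - 1*4721 = (½)*(-5)*(12 - 1*(-5)) - 1*4721 = (½)*(-5)*(12 + 5) - 4721 = (½)*(-5)*17 - 4721 = -85/2 - 4721 = -9527/2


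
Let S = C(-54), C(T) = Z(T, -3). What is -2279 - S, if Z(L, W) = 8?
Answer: -2287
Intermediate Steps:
C(T) = 8
S = 8
-2279 - S = -2279 - 1*8 = -2279 - 8 = -2287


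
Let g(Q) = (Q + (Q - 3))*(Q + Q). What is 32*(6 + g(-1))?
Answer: 512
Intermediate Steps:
g(Q) = 2*Q*(-3 + 2*Q) (g(Q) = (Q + (-3 + Q))*(2*Q) = (-3 + 2*Q)*(2*Q) = 2*Q*(-3 + 2*Q))
32*(6 + g(-1)) = 32*(6 + 2*(-1)*(-3 + 2*(-1))) = 32*(6 + 2*(-1)*(-3 - 2)) = 32*(6 + 2*(-1)*(-5)) = 32*(6 + 10) = 32*16 = 512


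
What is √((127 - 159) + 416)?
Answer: 8*√6 ≈ 19.596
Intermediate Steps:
√((127 - 159) + 416) = √(-32 + 416) = √384 = 8*√6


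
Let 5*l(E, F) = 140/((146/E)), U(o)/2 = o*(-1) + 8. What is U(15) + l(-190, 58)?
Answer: -3682/73 ≈ -50.438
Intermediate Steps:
U(o) = 16 - 2*o (U(o) = 2*(o*(-1) + 8) = 2*(-o + 8) = 2*(8 - o) = 16 - 2*o)
l(E, F) = 14*E/73 (l(E, F) = (140/((146/E)))/5 = (140*(E/146))/5 = (70*E/73)/5 = 14*E/73)
U(15) + l(-190, 58) = (16 - 2*15) + (14/73)*(-190) = (16 - 30) - 2660/73 = -14 - 2660/73 = -3682/73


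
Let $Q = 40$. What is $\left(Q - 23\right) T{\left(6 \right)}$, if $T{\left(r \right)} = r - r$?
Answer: $0$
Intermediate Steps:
$T{\left(r \right)} = 0$
$\left(Q - 23\right) T{\left(6 \right)} = \left(40 - 23\right) 0 = 17 \cdot 0 = 0$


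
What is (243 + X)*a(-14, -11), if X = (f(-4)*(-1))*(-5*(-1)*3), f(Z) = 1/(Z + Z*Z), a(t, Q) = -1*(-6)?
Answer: 2901/2 ≈ 1450.5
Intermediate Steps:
a(t, Q) = 6
f(Z) = 1/(Z + Z²)
X = -5/4 (X = ((1/((-4)*(1 - 4)))*(-1))*(-5*(-1)*3) = (-¼/(-3)*(-1))*(5*3) = (-¼*(-⅓)*(-1))*15 = ((1/12)*(-1))*15 = -1/12*15 = -5/4 ≈ -1.2500)
(243 + X)*a(-14, -11) = (243 - 5/4)*6 = (967/4)*6 = 2901/2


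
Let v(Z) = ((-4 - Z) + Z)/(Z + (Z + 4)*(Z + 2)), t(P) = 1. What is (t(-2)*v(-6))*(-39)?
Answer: 78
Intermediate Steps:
v(Z) = -4/(Z + (2 + Z)*(4 + Z)) (v(Z) = -4/(Z + (4 + Z)*(2 + Z)) = -4/(Z + (2 + Z)*(4 + Z)))
(t(-2)*v(-6))*(-39) = (1*(-4/(8 + (-6)² + 7*(-6))))*(-39) = (1*(-4/(8 + 36 - 42)))*(-39) = (1*(-4/2))*(-39) = (1*(-4*½))*(-39) = (1*(-2))*(-39) = -2*(-39) = 78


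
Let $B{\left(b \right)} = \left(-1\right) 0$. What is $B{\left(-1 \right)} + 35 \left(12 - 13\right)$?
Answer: $-35$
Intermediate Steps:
$B{\left(b \right)} = 0$
$B{\left(-1 \right)} + 35 \left(12 - 13\right) = 0 + 35 \left(12 - 13\right) = 0 + 35 \left(-1\right) = 0 - 35 = -35$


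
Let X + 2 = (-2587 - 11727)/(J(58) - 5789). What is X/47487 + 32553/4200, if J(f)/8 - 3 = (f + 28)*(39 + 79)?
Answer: 38861779484303/5013990874200 ≈ 7.7507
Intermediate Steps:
J(f) = 26456 + 944*f (J(f) = 24 + 8*((f + 28)*(39 + 79)) = 24 + 8*((28 + f)*118) = 24 + 8*(3304 + 118*f) = 24 + (26432 + 944*f) = 26456 + 944*f)
X = -165152/75419 (X = -2 + (-2587 - 11727)/((26456 + 944*58) - 5789) = -2 - 14314/((26456 + 54752) - 5789) = -2 - 14314/(81208 - 5789) = -2 - 14314/75419 = -165152/75419 ≈ -2.1898)
X/47487 + 32553/4200 = -165152/75419/47487 + 32553/4200 = -165152/75419*1/47487 + 32553*(1/4200) = -165152/3581422053 + 10851/1400 = 38861779484303/5013990874200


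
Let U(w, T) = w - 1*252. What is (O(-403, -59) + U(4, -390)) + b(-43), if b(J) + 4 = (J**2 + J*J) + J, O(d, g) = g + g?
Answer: 3285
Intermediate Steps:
U(w, T) = -252 + w (U(w, T) = w - 252 = -252 + w)
O(d, g) = 2*g
b(J) = -4 + J + 2*J**2 (b(J) = -4 + ((J**2 + J*J) + J) = -4 + ((J**2 + J**2) + J) = -4 + (2*J**2 + J) = -4 + (J + 2*J**2) = -4 + J + 2*J**2)
(O(-403, -59) + U(4, -390)) + b(-43) = (2*(-59) + (-252 + 4)) + (-4 - 43 + 2*(-43)**2) = (-118 - 248) + (-4 - 43 + 2*1849) = -366 + (-4 - 43 + 3698) = -366 + 3651 = 3285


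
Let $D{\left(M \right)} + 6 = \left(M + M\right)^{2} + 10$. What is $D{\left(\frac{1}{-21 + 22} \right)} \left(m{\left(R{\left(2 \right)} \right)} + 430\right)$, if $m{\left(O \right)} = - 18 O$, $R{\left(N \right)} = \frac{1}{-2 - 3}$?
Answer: $\frac{17344}{5} \approx 3468.8$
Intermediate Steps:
$R{\left(N \right)} = - \frac{1}{5}$ ($R{\left(N \right)} = \frac{1}{-5} = - \frac{1}{5}$)
$D{\left(M \right)} = 4 + 4 M^{2}$ ($D{\left(M \right)} = -6 + \left(\left(M + M\right)^{2} + 10\right) = -6 + \left(\left(2 M\right)^{2} + 10\right) = -6 + \left(4 M^{2} + 10\right) = -6 + \left(10 + 4 M^{2}\right) = 4 + 4 M^{2}$)
$D{\left(\frac{1}{-21 + 22} \right)} \left(m{\left(R{\left(2 \right)} \right)} + 430\right) = \left(4 + 4 \left(\frac{1}{-21 + 22}\right)^{2}\right) \left(\left(-18\right) \left(- \frac{1}{5}\right) + 430\right) = \left(4 + 4 \left(1^{-1}\right)^{2}\right) \left(\frac{18}{5} + 430\right) = \left(4 + 4 \cdot 1^{2}\right) \frac{2168}{5} = \left(4 + 4 \cdot 1\right) \frac{2168}{5} = \left(4 + 4\right) \frac{2168}{5} = 8 \cdot \frac{2168}{5} = \frac{17344}{5}$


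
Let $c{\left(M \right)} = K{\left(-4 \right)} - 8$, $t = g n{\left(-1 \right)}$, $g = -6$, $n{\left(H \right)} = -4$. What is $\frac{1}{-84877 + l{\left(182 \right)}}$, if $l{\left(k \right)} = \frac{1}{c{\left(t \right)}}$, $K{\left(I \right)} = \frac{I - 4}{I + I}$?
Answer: $- \frac{7}{594140} \approx -1.1782 \cdot 10^{-5}$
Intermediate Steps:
$t = 24$ ($t = \left(-6\right) \left(-4\right) = 24$)
$K{\left(I \right)} = \frac{-4 + I}{2 I}$
$c{\left(M \right)} = -7$ ($c{\left(M \right)} = \frac{-4 - 4}{2 \left(-4\right)} - 8 = \frac{1}{2} \left(- \frac{1}{4}\right) \left(-8\right) - 8 = 1 - 8 = -7$)
$l{\left(k \right)} = - \frac{1}{7}$ ($l{\left(k \right)} = \frac{1}{-7} = - \frac{1}{7}$)
$\frac{1}{-84877 + l{\left(182 \right)}} = \frac{1}{-84877 - \frac{1}{7}} = \frac{1}{- \frac{594140}{7}} = - \frac{7}{594140}$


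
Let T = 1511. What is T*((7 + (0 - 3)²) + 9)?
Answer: 37775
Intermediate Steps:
T*((7 + (0 - 3)²) + 9) = 1511*((7 + (0 - 3)²) + 9) = 1511*((7 + (-3)²) + 9) = 1511*((7 + 9) + 9) = 1511*(16 + 9) = 1511*25 = 37775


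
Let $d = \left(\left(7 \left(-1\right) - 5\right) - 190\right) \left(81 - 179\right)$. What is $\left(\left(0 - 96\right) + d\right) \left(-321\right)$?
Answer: $-6323700$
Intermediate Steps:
$d = 19796$ ($d = \left(\left(-7 - 5\right) - 190\right) \left(-98\right) = \left(-12 - 190\right) \left(-98\right) = \left(-202\right) \left(-98\right) = 19796$)
$\left(\left(0 - 96\right) + d\right) \left(-321\right) = \left(\left(0 - 96\right) + 19796\right) \left(-321\right) = \left(-96 + 19796\right) \left(-321\right) = 19700 \left(-321\right) = -6323700$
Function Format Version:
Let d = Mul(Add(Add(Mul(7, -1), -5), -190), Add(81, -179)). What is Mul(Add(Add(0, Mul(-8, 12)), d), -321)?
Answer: -6323700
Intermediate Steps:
d = 19796 (d = Mul(Add(Add(-7, -5), -190), -98) = Mul(Add(-12, -190), -98) = Mul(-202, -98) = 19796)
Mul(Add(Add(0, Mul(-8, 12)), d), -321) = Mul(Add(Add(0, Mul(-8, 12)), 19796), -321) = Mul(Add(Add(0, -96), 19796), -321) = Mul(Add(-96, 19796), -321) = Mul(19700, -321) = -6323700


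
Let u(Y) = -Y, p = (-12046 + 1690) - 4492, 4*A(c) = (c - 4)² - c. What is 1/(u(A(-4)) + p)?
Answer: -1/14865 ≈ -6.7272e-5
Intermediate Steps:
A(c) = -c/4 + (-4 + c)²/4 (A(c) = ((c - 4)² - c)/4 = ((-4 + c)² - c)/4 = -c/4 + (-4 + c)²/4)
p = -14848 (p = -10356 - 4492 = -14848)
1/(u(A(-4)) + p) = 1/(-(-¼*(-4) + (-4 - 4)²/4) - 14848) = 1/(-(1 + (¼)*(-8)²) - 14848) = 1/(-(1 + (¼)*64) - 14848) = 1/(-(1 + 16) - 14848) = 1/(-1*17 - 14848) = 1/(-17 - 14848) = 1/(-14865) = -1/14865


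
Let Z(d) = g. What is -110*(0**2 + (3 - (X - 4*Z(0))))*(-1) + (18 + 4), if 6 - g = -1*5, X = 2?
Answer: 4972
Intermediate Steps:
g = 11 (g = 6 - (-1)*5 = 6 - 1*(-5) = 6 + 5 = 11)
Z(d) = 11
-110*(0**2 + (3 - (X - 4*Z(0))))*(-1) + (18 + 4) = -110*(0**2 + (3 - (2 - 4*11)))*(-1) + (18 + 4) = -110*(0 + (3 - (2 - 44)))*(-1) + 22 = -110*(0 + (3 - 1*(-42)))*(-1) + 22 = -110*(0 + (3 + 42))*(-1) + 22 = -110*(0 + 45)*(-1) + 22 = -4950*(-1) + 22 = -110*(-45) + 22 = 4950 + 22 = 4972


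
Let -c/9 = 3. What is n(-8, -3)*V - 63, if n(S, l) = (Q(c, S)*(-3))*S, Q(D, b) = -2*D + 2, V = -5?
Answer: -6783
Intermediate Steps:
c = -27 (c = -9*3 = -27)
Q(D, b) = 2 - 2*D
n(S, l) = -168*S (n(S, l) = ((2 - 2*(-27))*(-3))*S = ((2 + 54)*(-3))*S = (56*(-3))*S = -168*S)
n(-8, -3)*V - 63 = -168*(-8)*(-5) - 63 = 1344*(-5) - 63 = -6720 - 63 = -6783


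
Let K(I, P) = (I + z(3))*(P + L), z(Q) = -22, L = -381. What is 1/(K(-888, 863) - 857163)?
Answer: -1/1295783 ≈ -7.7173e-7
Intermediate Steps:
K(I, P) = (-381 + P)*(-22 + I) (K(I, P) = (I - 22)*(P - 381) = (-22 + I)*(-381 + P) = (-381 + P)*(-22 + I))
1/(K(-888, 863) - 857163) = 1/((8382 - 381*(-888) - 22*863 - 888*863) - 857163) = 1/((8382 + 338328 - 18986 - 766344) - 857163) = 1/(-438620 - 857163) = 1/(-1295783) = -1/1295783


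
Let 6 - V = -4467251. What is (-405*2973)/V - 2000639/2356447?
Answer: -11774683934278/10526854355879 ≈ -1.1185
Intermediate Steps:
V = 4467257 (V = 6 - 1*(-4467251) = 6 + 4467251 = 4467257)
(-405*2973)/V - 2000639/2356447 = -405*2973/4467257 - 2000639/2356447 = -1204065*1/4467257 - 2000639*1/2356447 = -1204065/4467257 - 2000639/2356447 = -11774683934278/10526854355879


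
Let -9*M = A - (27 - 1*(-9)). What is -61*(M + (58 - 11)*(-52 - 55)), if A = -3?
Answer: 919514/3 ≈ 3.0650e+5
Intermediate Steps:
M = 13/3 (M = -(-3 - (27 - 1*(-9)))/9 = -(-3 - (27 + 9))/9 = -(-3 - 1*36)/9 = -(-3 - 36)/9 = -⅑*(-39) = 13/3 ≈ 4.3333)
-61*(M + (58 - 11)*(-52 - 55)) = -61*(13/3 + (58 - 11)*(-52 - 55)) = -61*(13/3 + 47*(-107)) = -61*(13/3 - 5029) = -61*(-15074/3) = 919514/3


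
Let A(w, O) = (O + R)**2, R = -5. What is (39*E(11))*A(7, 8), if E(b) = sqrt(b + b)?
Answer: 351*sqrt(22) ≈ 1646.3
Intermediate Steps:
A(w, O) = (-5 + O)**2 (A(w, O) = (O - 5)**2 = (-5 + O)**2)
E(b) = sqrt(2)*sqrt(b) (E(b) = sqrt(2*b) = sqrt(2)*sqrt(b))
(39*E(11))*A(7, 8) = (39*(sqrt(2)*sqrt(11)))*(-5 + 8)**2 = (39*sqrt(22))*3**2 = (39*sqrt(22))*9 = 351*sqrt(22)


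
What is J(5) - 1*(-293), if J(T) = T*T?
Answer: 318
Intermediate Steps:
J(T) = T**2
J(5) - 1*(-293) = 5**2 - 1*(-293) = 25 + 293 = 318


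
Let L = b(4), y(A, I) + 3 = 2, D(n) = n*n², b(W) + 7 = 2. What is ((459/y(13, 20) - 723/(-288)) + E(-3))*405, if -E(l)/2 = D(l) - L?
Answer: -5345865/32 ≈ -1.6706e+5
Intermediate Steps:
b(W) = -5 (b(W) = -7 + 2 = -5)
D(n) = n³
y(A, I) = -1 (y(A, I) = -3 + 2 = -1)
L = -5
E(l) = -10 - 2*l³ (E(l) = -2*(l³ - 1*(-5)) = -2*(l³ + 5) = -2*(5 + l³) = -10 - 2*l³)
((459/y(13, 20) - 723/(-288)) + E(-3))*405 = ((459/(-1) - 723/(-288)) + (-10 - 2*(-3)³))*405 = ((459*(-1) - 723*(-1/288)) + (-10 - 2*(-27)))*405 = ((-459 + 241/96) + (-10 + 54))*405 = (-43823/96 + 44)*405 = -39599/96*405 = -5345865/32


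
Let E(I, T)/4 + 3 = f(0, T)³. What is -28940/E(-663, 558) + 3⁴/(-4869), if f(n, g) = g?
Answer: -1567584116/93993939969 ≈ -0.016677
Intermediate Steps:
E(I, T) = -12 + 4*T³
-28940/E(-663, 558) + 3⁴/(-4869) = -28940/(-12 + 4*558³) + 3⁴/(-4869) = -28940/(-12 + 4*173741112) + 81*(-1/4869) = -28940/(-12 + 694964448) - 9/541 = -28940/694964436 - 9/541 = -28940*1/694964436 - 9/541 = -7235/173741109 - 9/541 = -1567584116/93993939969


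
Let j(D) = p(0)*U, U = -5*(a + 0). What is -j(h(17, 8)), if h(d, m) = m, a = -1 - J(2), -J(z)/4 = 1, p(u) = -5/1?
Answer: -75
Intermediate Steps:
p(u) = -5 (p(u) = -5*1 = -5)
J(z) = -4 (J(z) = -4*1 = -4)
a = 3 (a = -1 - 1*(-4) = -1 + 4 = 3)
U = -15 (U = -5*(3 + 0) = -5*3 = -15)
j(D) = 75 (j(D) = -5*(-15) = 75)
-j(h(17, 8)) = -1*75 = -75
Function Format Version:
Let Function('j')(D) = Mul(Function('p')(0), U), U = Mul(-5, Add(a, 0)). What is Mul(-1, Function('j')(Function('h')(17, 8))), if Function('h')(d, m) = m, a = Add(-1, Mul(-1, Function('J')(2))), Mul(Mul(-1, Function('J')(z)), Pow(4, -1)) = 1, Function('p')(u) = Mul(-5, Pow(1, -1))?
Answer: -75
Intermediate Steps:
Function('p')(u) = -5 (Function('p')(u) = Mul(-5, 1) = -5)
Function('J')(z) = -4 (Function('J')(z) = Mul(-4, 1) = -4)
a = 3 (a = Add(-1, Mul(-1, -4)) = Add(-1, 4) = 3)
U = -15 (U = Mul(-5, Add(3, 0)) = Mul(-5, 3) = -15)
Function('j')(D) = 75 (Function('j')(D) = Mul(-5, -15) = 75)
Mul(-1, Function('j')(Function('h')(17, 8))) = Mul(-1, 75) = -75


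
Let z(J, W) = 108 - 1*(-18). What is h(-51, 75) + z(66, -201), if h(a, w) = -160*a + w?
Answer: 8361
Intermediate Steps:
h(a, w) = w - 160*a
z(J, W) = 126 (z(J, W) = 108 + 18 = 126)
h(-51, 75) + z(66, -201) = (75 - 160*(-51)) + 126 = (75 + 8160) + 126 = 8235 + 126 = 8361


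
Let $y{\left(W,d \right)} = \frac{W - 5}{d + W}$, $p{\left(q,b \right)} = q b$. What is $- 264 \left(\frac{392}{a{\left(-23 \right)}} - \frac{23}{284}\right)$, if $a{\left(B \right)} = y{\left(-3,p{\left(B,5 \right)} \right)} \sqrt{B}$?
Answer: $\frac{1518}{71} + \frac{1526448 i \sqrt{23}}{23} \approx 21.38 + 3.1829 \cdot 10^{5} i$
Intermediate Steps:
$p{\left(q,b \right)} = b q$
$y{\left(W,d \right)} = \frac{-5 + W}{W + d}$
$a{\left(B \right)} = - \frac{8 \sqrt{B}}{-3 + 5 B}$ ($a{\left(B \right)} = \frac{-5 - 3}{-3 + 5 B} \sqrt{B} = \frac{1}{-3 + 5 B} \left(-8\right) \sqrt{B} = - \frac{8}{-3 + 5 B} \sqrt{B} = - \frac{8 \sqrt{B}}{-3 + 5 B}$)
$- 264 \left(\frac{392}{a{\left(-23 \right)}} - \frac{23}{284}\right) = - 264 \left(\frac{392}{\left(-8\right) \sqrt{-23} \frac{1}{-3 + 5 \left(-23\right)}} - \frac{23}{284}\right) = - 264 \left(\frac{392}{\left(-8\right) i \sqrt{23} \frac{1}{-3 - 115}} - \frac{23}{284}\right) = - 264 \left(\frac{392}{\left(-8\right) i \sqrt{23} \frac{1}{-118}} - \frac{23}{284}\right) = - 264 \left(\frac{392}{\left(-8\right) i \sqrt{23} \left(- \frac{1}{118}\right)} - \frac{23}{284}\right) = - 264 \left(\frac{392}{\frac{4}{59} i \sqrt{23}} - \frac{23}{284}\right) = - 264 \left(392 \left(- \frac{59 i \sqrt{23}}{92}\right) - \frac{23}{284}\right) = - 264 \left(- \frac{5782 i \sqrt{23}}{23} - \frac{23}{284}\right) = - 264 \left(- \frac{23}{284} - \frac{5782 i \sqrt{23}}{23}\right) = \frac{1518}{71} + \frac{1526448 i \sqrt{23}}{23}$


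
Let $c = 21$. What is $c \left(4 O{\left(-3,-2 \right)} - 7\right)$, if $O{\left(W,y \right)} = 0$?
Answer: $-147$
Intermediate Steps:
$c \left(4 O{\left(-3,-2 \right)} - 7\right) = 21 \left(4 \cdot 0 - 7\right) = 21 \left(0 - 7\right) = 21 \left(-7\right) = -147$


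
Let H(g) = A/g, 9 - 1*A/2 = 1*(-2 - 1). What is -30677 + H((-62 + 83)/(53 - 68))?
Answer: -214859/7 ≈ -30694.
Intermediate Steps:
A = 24 (A = 18 - 2*(-2 - 1) = 18 - 2*(-3) = 18 + 6 = 24)
H(g) = 24/g
-30677 + H((-62 + 83)/(53 - 68)) = -30677 + 24/(((-62 + 83)/(53 - 68))) = -30677 + 24/((21/(-15))) = -30677 + 24/((21*(-1/15))) = -30677 + 24/(-7/5) = -30677 + 24*(-5/7) = -30677 - 120/7 = -214859/7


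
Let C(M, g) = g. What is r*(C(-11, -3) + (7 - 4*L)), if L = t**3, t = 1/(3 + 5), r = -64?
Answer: -511/2 ≈ -255.50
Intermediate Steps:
t = 1/8 ≈ 0.12500
L = 1/512 (L = (1/8)**3 = 1/512 ≈ 0.0019531)
r*(C(-11, -3) + (7 - 4*L)) = -64*(-3 + (7 - 4*1/512)) = -64*(-3 + (7 - 1/128)) = -64*(-3 + 895/128) = -64*511/128 = -511/2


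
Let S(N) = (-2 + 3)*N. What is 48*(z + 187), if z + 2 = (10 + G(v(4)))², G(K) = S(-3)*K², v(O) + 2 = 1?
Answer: 11232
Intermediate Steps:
v(O) = -1 (v(O) = -2 + 1 = -1)
S(N) = N (S(N) = 1*N = N)
G(K) = -3*K²
z = 47 (z = -2 + (10 - 3*(-1)²)² = -2 + (10 - 3*1)² = -2 + (10 - 3)² = -2 + 7² = -2 + 49 = 47)
48*(z + 187) = 48*(47 + 187) = 48*234 = 11232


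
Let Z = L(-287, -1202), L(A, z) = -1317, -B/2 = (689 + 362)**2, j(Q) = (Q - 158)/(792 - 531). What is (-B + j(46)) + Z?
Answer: 576257873/261 ≈ 2.2079e+6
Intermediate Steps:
j(Q) = -158/261 + Q/261 (j(Q) = (-158 + Q)/261 = (-158 + Q)*(1/261) = -158/261 + Q/261)
B = -2209202 (B = -2*(689 + 362)**2 = -2*1051**2 = -2*1104601 = -2209202)
Z = -1317
(-B + j(46)) + Z = (-1*(-2209202) + (-158/261 + (1/261)*46)) - 1317 = (2209202 + (-158/261 + 46/261)) - 1317 = (2209202 - 112/261) - 1317 = 576601610/261 - 1317 = 576257873/261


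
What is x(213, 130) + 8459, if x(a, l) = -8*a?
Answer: 6755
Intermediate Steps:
x(213, 130) + 8459 = -8*213 + 8459 = -1704 + 8459 = 6755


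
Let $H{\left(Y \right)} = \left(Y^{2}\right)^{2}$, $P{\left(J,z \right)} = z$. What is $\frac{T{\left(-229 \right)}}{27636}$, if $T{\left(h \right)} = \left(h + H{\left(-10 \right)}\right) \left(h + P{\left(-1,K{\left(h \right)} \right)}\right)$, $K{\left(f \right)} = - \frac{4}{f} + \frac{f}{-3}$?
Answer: $- \frac{170780795}{3164322} \approx -53.971$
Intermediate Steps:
$K{\left(f \right)} = - \frac{4}{f} - \frac{f}{3}$ ($K{\left(f \right)} = - \frac{4}{f} + f \left(- \frac{1}{3}\right) = - \frac{4}{f} - \frac{f}{3}$)
$H{\left(Y \right)} = Y^{4}$
$T{\left(h \right)} = \left(10000 + h\right) \left(- \frac{4}{h} + \frac{2 h}{3}\right)$ ($T{\left(h \right)} = \left(h + \left(-10\right)^{4}\right) \left(h - \left(\frac{4}{h} + \frac{h}{3}\right)\right) = \left(h + 10000\right) \left(- \frac{4}{h} + \frac{2 h}{3}\right) = \left(10000 + h\right) \left(- \frac{4}{h} + \frac{2 h}{3}\right)$)
$\frac{T{\left(-229 \right)}}{27636} = \frac{\frac{2}{3} \frac{1}{-229} \left(-60000 - 229 \left(-6 + \left(-229\right)^{2} + 10000 \left(-229\right)\right)\right)}{27636} = \frac{2}{3} \left(- \frac{1}{229}\right) \left(-60000 - 229 \left(-6 + 52441 - 2290000\right)\right) \frac{1}{27636} = \frac{2}{3} \left(- \frac{1}{229}\right) \left(-60000 - -512402385\right) \frac{1}{27636} = \frac{2}{3} \left(- \frac{1}{229}\right) \left(-60000 + 512402385\right) \frac{1}{27636} = \frac{2}{3} \left(- \frac{1}{229}\right) 512342385 \cdot \frac{1}{27636} = \left(- \frac{341561590}{229}\right) \frac{1}{27636} = - \frac{170780795}{3164322}$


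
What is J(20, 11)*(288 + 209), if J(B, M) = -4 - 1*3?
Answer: -3479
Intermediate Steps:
J(B, M) = -7 (J(B, M) = -4 - 3 = -7)
J(20, 11)*(288 + 209) = -7*(288 + 209) = -7*497 = -3479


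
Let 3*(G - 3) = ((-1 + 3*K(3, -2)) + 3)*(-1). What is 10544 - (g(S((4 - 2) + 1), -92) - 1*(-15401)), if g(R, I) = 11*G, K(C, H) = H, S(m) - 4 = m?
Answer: -14714/3 ≈ -4904.7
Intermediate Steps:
S(m) = 4 + m
G = 13/3 (G = 3 + (((-1 + 3*(-2)) + 3)*(-1))/3 = 3 + (((-1 - 6) + 3)*(-1))/3 = 3 + ((-7 + 3)*(-1))/3 = 3 + (-4*(-1))/3 = 3 + (⅓)*4 = 3 + 4/3 = 13/3 ≈ 4.3333)
g(R, I) = 143/3 (g(R, I) = 11*(13/3) = 143/3)
10544 - (g(S((4 - 2) + 1), -92) - 1*(-15401)) = 10544 - (143/3 - 1*(-15401)) = 10544 - (143/3 + 15401) = 10544 - 1*46346/3 = 10544 - 46346/3 = -14714/3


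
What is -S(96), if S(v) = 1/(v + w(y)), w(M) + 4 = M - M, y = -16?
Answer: -1/92 ≈ -0.010870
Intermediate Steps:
w(M) = -4 (w(M) = -4 + (M - M) = -4 + 0 = -4)
S(v) = 1/(-4 + v) (S(v) = 1/(v - 4) = 1/(-4 + v))
-S(96) = -1/(-4 + 96) = -1/92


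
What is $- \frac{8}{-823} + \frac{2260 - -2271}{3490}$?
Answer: $\frac{3756933}{2872270} \approx 1.308$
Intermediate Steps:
$- \frac{8}{-823} + \frac{2260 - -2271}{3490} = \left(-8\right) \left(- \frac{1}{823}\right) + \left(2260 + 2271\right) \frac{1}{3490} = \frac{8}{823} + 4531 \cdot \frac{1}{3490} = \frac{8}{823} + \frac{4531}{3490} = \frac{3756933}{2872270}$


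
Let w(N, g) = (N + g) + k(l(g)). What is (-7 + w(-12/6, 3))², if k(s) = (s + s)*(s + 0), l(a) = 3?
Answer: 144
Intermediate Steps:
k(s) = 2*s² (k(s) = (2*s)*s = 2*s²)
w(N, g) = 18 + N + g (w(N, g) = (N + g) + 2*3² = (N + g) + 2*9 = (N + g) + 18 = 18 + N + g)
(-7 + w(-12/6, 3))² = (-7 + (18 - 12/6 + 3))² = (-7 + (18 - 12*⅙ + 3))² = (-7 + (18 - 2 + 3))² = (-7 + 19)² = 12² = 144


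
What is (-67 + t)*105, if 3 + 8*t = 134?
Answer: -42525/8 ≈ -5315.6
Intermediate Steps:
t = 131/8 (t = -3/8 + (⅛)*134 = -3/8 + 67/4 = 131/8 ≈ 16.375)
(-67 + t)*105 = (-67 + 131/8)*105 = -405/8*105 = -42525/8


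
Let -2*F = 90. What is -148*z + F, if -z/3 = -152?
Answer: -67533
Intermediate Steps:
F = -45 (F = -½*90 = -45)
z = 456 (z = -3*(-152) = 456)
-148*z + F = -148*456 - 45 = -67488 - 45 = -67533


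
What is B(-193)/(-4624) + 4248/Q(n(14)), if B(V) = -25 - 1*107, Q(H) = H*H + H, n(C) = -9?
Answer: 68237/1156 ≈ 59.029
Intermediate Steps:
Q(H) = H + H² (Q(H) = H² + H = H + H²)
B(V) = -132 (B(V) = -25 - 107 = -132)
B(-193)/(-4624) + 4248/Q(n(14)) = -132/(-4624) + 4248/((-9*(1 - 9))) = -132*(-1/4624) + 4248/((-9*(-8))) = 33/1156 + 4248/72 = 33/1156 + 4248*(1/72) = 33/1156 + 59 = 68237/1156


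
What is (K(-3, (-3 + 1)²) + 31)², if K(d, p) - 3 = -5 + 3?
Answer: 1024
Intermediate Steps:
K(d, p) = 1 (K(d, p) = 3 + (-5 + 3) = 3 - 2 = 1)
(K(-3, (-3 + 1)²) + 31)² = (1 + 31)² = 32² = 1024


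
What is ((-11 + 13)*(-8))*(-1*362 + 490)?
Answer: -2048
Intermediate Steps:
((-11 + 13)*(-8))*(-1*362 + 490) = (2*(-8))*(-362 + 490) = -16*128 = -2048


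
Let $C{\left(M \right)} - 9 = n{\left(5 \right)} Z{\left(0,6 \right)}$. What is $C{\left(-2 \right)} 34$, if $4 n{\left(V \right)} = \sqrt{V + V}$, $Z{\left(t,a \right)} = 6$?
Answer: $306 + 51 \sqrt{10} \approx 467.28$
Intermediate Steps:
$n{\left(V \right)} = \frac{\sqrt{2} \sqrt{V}}{4}$ ($n{\left(V \right)} = \frac{\sqrt{V + V}}{4} = \frac{\sqrt{2 V}}{4} = \frac{\sqrt{2} \sqrt{V}}{4}$)
$C{\left(M \right)} = 9 + \frac{3 \sqrt{10}}{2}$ ($C{\left(M \right)} = 9 + \frac{\sqrt{2} \sqrt{5}}{4} \cdot 6 = 9 + \frac{\sqrt{10}}{4} \cdot 6 = 9 + \frac{3 \sqrt{10}}{2}$)
$C{\left(-2 \right)} 34 = \left(9 + \frac{3 \sqrt{10}}{2}\right) 34 = 306 + 51 \sqrt{10}$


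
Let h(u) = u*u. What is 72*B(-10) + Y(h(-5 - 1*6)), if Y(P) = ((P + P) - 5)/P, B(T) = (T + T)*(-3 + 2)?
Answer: 174477/121 ≈ 1442.0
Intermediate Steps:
B(T) = -2*T (B(T) = (2*T)*(-1) = -2*T)
h(u) = u²
Y(P) = (-5 + 2*P)/P (Y(P) = (2*P - 5)/P = (-5 + 2*P)/P)
72*B(-10) + Y(h(-5 - 1*6)) = 72*(-2*(-10)) + (2 - 5/(-5 - 1*6)²) = 72*20 + (2 - 5/(-5 - 6)²) = 1440 + (2 - 5/((-11)²)) = 1440 + (2 - 5/121) = 1440 + 237/121 = 174477/121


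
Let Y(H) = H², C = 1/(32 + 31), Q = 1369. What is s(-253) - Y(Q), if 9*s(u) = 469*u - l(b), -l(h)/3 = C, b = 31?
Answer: -356708225/189 ≈ -1.8873e+6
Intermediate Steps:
C = 1/63 ≈ 0.015873
l(h) = -1/21 (l(h) = -3*1/63 = -1/21)
s(u) = 1/189 + 469*u/9 (s(u) = (469*u - 1*(-1/21))/9 = (469*u + 1/21)/9 = (1/21 + 469*u)/9 = 1/189 + 469*u/9)
s(-253) - Y(Q) = (1/189 + (469/9)*(-253)) - 1*1369² = (1/189 - 118657/9) - 1*1874161 = -2491796/189 - 1874161 = -356708225/189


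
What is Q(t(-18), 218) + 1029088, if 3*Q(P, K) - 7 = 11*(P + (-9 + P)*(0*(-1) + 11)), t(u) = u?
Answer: 3083806/3 ≈ 1.0279e+6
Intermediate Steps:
Q(P, K) = -1082/3 + 44*P (Q(P, K) = 7/3 + (11*(P + (-9 + P)*(0*(-1) + 11)))/3 = 7/3 + (11*(P + (-9 + P)*(0 + 11)))/3 = 7/3 + (11*(P + (-9 + P)*11))/3 = 7/3 + (11*(P + (-99 + 11*P)))/3 = 7/3 + (11*(-99 + 12*P))/3 = 7/3 + (-1089 + 132*P)/3 = 7/3 + (-363 + 44*P) = -1082/3 + 44*P)
Q(t(-18), 218) + 1029088 = (-1082/3 + 44*(-18)) + 1029088 = (-1082/3 - 792) + 1029088 = -3458/3 + 1029088 = 3083806/3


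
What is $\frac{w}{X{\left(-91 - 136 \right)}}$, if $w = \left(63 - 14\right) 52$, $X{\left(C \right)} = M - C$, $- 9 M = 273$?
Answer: $\frac{3822}{295} \approx 12.956$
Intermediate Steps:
$M = - \frac{91}{3}$ ($M = \left(- \frac{1}{9}\right) 273 = - \frac{91}{3} \approx -30.333$)
$X{\left(C \right)} = - \frac{91}{3} - C$
$w = 2548$ ($w = 49 \cdot 52 = 2548$)
$\frac{w}{X{\left(-91 - 136 \right)}} = \frac{2548}{- \frac{91}{3} - \left(-91 - 136\right)} = \frac{2548}{- \frac{91}{3} - -227} = \frac{2548}{- \frac{91}{3} + 227} = \frac{2548}{\frac{590}{3}} = 2548 \cdot \frac{3}{590} = \frac{3822}{295}$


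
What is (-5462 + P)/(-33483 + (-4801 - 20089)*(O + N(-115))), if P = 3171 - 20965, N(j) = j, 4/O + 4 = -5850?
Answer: -68070312/8280143489 ≈ -0.0082209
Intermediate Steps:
O = -2/2927 (O = 4/(-4 - 5850) = 4/(-5854) = 4*(-1/5854) = -2/2927 ≈ -0.00068329)
P = -17794
(-5462 + P)/(-33483 + (-4801 - 20089)*(O + N(-115))) = (-5462 - 17794)/(-33483 + (-4801 - 20089)*(-2/2927 - 115)) = -23256/(-33483 - 24890*(-336607/2927)) = -23256/(-33483 + 8378148230/2927) = -23256/8280143489/2927 = -23256*2927/8280143489 = -68070312/8280143489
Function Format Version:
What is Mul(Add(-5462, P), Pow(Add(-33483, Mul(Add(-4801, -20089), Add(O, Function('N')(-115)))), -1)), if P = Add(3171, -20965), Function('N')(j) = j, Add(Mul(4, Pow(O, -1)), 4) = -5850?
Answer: Rational(-68070312, 8280143489) ≈ -0.0082209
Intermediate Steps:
O = Rational(-2, 2927) (O = Mul(4, Pow(Add(-4, -5850), -1)) = Mul(4, Pow(-5854, -1)) = Mul(4, Rational(-1, 5854)) = Rational(-2, 2927) ≈ -0.00068329)
P = -17794
Mul(Add(-5462, P), Pow(Add(-33483, Mul(Add(-4801, -20089), Add(O, Function('N')(-115)))), -1)) = Mul(Add(-5462, -17794), Pow(Add(-33483, Mul(Add(-4801, -20089), Add(Rational(-2, 2927), -115))), -1)) = Mul(-23256, Pow(Add(-33483, Mul(-24890, Rational(-336607, 2927))), -1)) = Mul(-23256, Pow(Add(-33483, Rational(8378148230, 2927)), -1)) = Mul(-23256, Pow(Rational(8280143489, 2927), -1)) = Mul(-23256, Rational(2927, 8280143489)) = Rational(-68070312, 8280143489)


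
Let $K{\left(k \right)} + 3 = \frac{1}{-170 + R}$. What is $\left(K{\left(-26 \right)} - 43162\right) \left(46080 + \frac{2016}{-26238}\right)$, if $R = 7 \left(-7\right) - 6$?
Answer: $- \frac{652355422931168}{327975} \approx -1.989 \cdot 10^{9}$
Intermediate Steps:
$R = -55$ ($R = -49 - 6 = -55$)
$K{\left(k \right)} = - \frac{676}{225}$ ($K{\left(k \right)} = -3 + \frac{1}{-170 - 55} = -3 + \frac{1}{-225} = -3 - \frac{1}{225} = - \frac{676}{225}$)
$\left(K{\left(-26 \right)} - 43162\right) \left(46080 + \frac{2016}{-26238}\right) = \left(- \frac{676}{225} - 43162\right) \left(46080 + \frac{2016}{-26238}\right) = - \frac{9712126 \left(46080 + 2016 \left(- \frac{1}{26238}\right)\right)}{225} = - \frac{9712126 \left(46080 - \frac{336}{4373}\right)}{225} = \left(- \frac{9712126}{225}\right) \frac{201507504}{4373} = - \frac{652355422931168}{327975}$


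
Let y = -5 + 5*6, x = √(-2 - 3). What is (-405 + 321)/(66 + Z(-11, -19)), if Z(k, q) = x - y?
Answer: -574/281 + 14*I*√5/281 ≈ -2.0427 + 0.11141*I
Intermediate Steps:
x = I*√5 (x = √(-5) = I*√5 ≈ 2.2361*I)
y = 25 (y = -5 + 30 = 25)
Z(k, q) = -25 + I*√5 (Z(k, q) = I*√5 - 1*25 = I*√5 - 25 = -25 + I*√5)
(-405 + 321)/(66 + Z(-11, -19)) = (-405 + 321)/(66 + (-25 + I*√5)) = -84/(41 + I*√5)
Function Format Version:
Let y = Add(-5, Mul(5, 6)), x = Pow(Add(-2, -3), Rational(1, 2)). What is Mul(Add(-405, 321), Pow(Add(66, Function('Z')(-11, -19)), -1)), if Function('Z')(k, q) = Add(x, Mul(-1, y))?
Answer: Add(Rational(-574, 281), Mul(Rational(14, 281), I, Pow(5, Rational(1, 2)))) ≈ Add(-2.0427, Mul(0.11141, I))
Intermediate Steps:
x = Mul(I, Pow(5, Rational(1, 2))) (x = Pow(-5, Rational(1, 2)) = Mul(I, Pow(5, Rational(1, 2))) ≈ Mul(2.2361, I))
y = 25 (y = Add(-5, 30) = 25)
Function('Z')(k, q) = Add(-25, Mul(I, Pow(5, Rational(1, 2)))) (Function('Z')(k, q) = Add(Mul(I, Pow(5, Rational(1, 2))), Mul(-1, 25)) = Add(Mul(I, Pow(5, Rational(1, 2))), -25) = Add(-25, Mul(I, Pow(5, Rational(1, 2)))))
Mul(Add(-405, 321), Pow(Add(66, Function('Z')(-11, -19)), -1)) = Mul(Add(-405, 321), Pow(Add(66, Add(-25, Mul(I, Pow(5, Rational(1, 2))))), -1)) = Mul(-84, Pow(Add(41, Mul(I, Pow(5, Rational(1, 2)))), -1))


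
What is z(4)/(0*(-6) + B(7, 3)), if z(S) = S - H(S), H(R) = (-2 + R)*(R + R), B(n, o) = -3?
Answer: 4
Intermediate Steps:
H(R) = 2*R*(-2 + R) (H(R) = (-2 + R)*(2*R) = 2*R*(-2 + R))
z(S) = S - 2*S*(-2 + S)
z(4)/(0*(-6) + B(7, 3)) = (4*(5 - 2*4))/(0*(-6) - 3) = (4*(5 - 8))/(0 - 3) = (4*(-3))/(-3) = -⅓*(-12) = 4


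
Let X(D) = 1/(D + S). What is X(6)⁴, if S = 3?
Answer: 1/6561 ≈ 0.00015242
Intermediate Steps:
X(D) = 1/(3 + D) (X(D) = 1/(D + 3) = 1/(3 + D))
X(6)⁴ = (1/(3 + 6))⁴ = (1/9)⁴ = (⅑)⁴ = 1/6561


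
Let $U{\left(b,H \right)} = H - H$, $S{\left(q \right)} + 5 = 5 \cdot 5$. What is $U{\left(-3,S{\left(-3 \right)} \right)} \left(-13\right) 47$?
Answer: $0$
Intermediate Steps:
$S{\left(q \right)} = 20$ ($S{\left(q \right)} = -5 + 5 \cdot 5 = -5 + 25 = 20$)
$U{\left(b,H \right)} = 0$
$U{\left(-3,S{\left(-3 \right)} \right)} \left(-13\right) 47 = 0 \left(-13\right) 47 = 0 \cdot 47 = 0$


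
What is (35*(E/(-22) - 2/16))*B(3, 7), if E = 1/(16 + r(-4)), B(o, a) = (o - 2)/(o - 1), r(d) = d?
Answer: -595/264 ≈ -2.2538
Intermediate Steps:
B(o, a) = (-2 + o)/(-1 + o)
E = 1/12 (E = 1/(16 - 4) = 1/12 ≈ 0.083333)
(35*(E/(-22) - 2/16))*B(3, 7) = (35*((1/12)/(-22) - 2/16))*((-2 + 3)/(-1 + 3)) = (35*((1/12)*(-1/22) - 2*1/16))*(1/2) = (35*(-1/264 - 1/8))*((1/2)*1) = (35*(-17/132))*(1/2) = -595/132*1/2 = -595/264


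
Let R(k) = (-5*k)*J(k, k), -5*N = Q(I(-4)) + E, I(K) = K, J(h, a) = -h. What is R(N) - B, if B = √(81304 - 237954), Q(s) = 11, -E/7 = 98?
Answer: 91125 - 5*I*√6266 ≈ 91125.0 - 395.79*I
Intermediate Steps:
E = -686 (E = -7*98 = -686)
N = 135 (N = -(11 - 686)/5 = -⅕*(-675) = 135)
B = 5*I*√6266 (B = √(-156650) = 5*I*√6266 ≈ 395.79*I)
R(k) = 5*k² (R(k) = (-5*k)*(-k) = 5*k²)
R(N) - B = 5*135² - 5*I*√6266 = 5*18225 - 5*I*√6266 = 91125 - 5*I*√6266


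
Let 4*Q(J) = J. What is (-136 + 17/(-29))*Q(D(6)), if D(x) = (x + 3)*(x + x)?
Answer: -106947/29 ≈ -3687.8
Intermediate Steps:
D(x) = 2*x*(3 + x) (D(x) = (3 + x)*(2*x) = 2*x*(3 + x))
Q(J) = J/4
(-136 + 17/(-29))*Q(D(6)) = (-136 + 17/(-29))*((2*6*(3 + 6))/4) = (-136 + 17*(-1/29))*((2*6*9)/4) = (-136 - 17/29)*((¼)*108) = -3961/29*27 = -106947/29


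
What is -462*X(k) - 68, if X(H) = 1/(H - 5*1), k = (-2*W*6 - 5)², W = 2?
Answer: -2605/38 ≈ -68.553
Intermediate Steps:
k = 841 (k = (-2*2*6 - 5)² = (-4*6 - 5)² = (-24 - 5)² = (-29)² = 841)
X(H) = 1/(-5 + H) (X(H) = 1/(H - 5) = 1/(-5 + H))
-462*X(k) - 68 = -462/(-5 + 841) - 68 = -462/836 - 68 = -462*1/836 - 68 = -21/38 - 68 = -2605/38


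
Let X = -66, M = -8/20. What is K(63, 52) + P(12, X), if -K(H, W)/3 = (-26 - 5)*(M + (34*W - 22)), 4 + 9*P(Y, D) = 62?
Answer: 7305626/45 ≈ 1.6235e+5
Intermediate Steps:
M = -⅖ (M = -8*1/20 = -⅖ ≈ -0.40000)
P(Y, D) = 58/9 (P(Y, D) = -4/9 + (⅑)*62 = -4/9 + 62/9 = 58/9)
K(H, W) = -10416/5 + 3162*W (K(H, W) = -3*(-26 - 5)*(-⅖ + (34*W - 22)) = -(-93)*(-⅖ + (-22 + 34*W)) = -(-93)*(-112/5 + 34*W) = -3*(3472/5 - 1054*W) = -10416/5 + 3162*W)
K(63, 52) + P(12, X) = (-10416/5 + 3162*52) + 58/9 = (-10416/5 + 164424) + 58/9 = 811704/5 + 58/9 = 7305626/45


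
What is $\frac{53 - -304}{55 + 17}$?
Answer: $\frac{119}{24} \approx 4.9583$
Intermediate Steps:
$\frac{53 - -304}{55 + 17} = \frac{53 + 304}{72} = \frac{1}{72} \cdot 357 = \frac{119}{24}$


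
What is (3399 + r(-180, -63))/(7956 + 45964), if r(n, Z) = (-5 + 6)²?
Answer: 85/1348 ≈ 0.063056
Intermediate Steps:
r(n, Z) = 1 (r(n, Z) = 1² = 1)
(3399 + r(-180, -63))/(7956 + 45964) = (3399 + 1)/(7956 + 45964) = 3400/53920 = 3400*(1/53920) = 85/1348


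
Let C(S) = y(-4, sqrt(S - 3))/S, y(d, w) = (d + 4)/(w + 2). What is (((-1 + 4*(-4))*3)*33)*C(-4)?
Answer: 0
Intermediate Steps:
y(d, w) = (4 + d)/(2 + w)
C(S) = 0 (C(S) = ((4 - 4)/(2 + sqrt(S - 3)))/S = (0/(2 + sqrt(-3 + S)))/S = 0/S = 0)
(((-1 + 4*(-4))*3)*33)*C(-4) = (((-1 + 4*(-4))*3)*33)*0 = (((-1 - 16)*3)*33)*0 = (-17*3*33)*0 = -51*33*0 = -1683*0 = 0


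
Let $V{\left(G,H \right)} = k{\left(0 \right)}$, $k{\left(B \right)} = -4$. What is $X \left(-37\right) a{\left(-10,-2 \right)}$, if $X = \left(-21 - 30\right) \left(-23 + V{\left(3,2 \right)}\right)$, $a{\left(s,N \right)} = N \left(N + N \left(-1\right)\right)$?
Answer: $0$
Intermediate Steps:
$V{\left(G,H \right)} = -4$
$a{\left(s,N \right)} = 0$ ($a{\left(s,N \right)} = N \left(N - N\right) = N 0 = 0$)
$X = 1377$ ($X = \left(-21 - 30\right) \left(-23 - 4\right) = \left(-51\right) \left(-27\right) = 1377$)
$X \left(-37\right) a{\left(-10,-2 \right)} = 1377 \left(-37\right) 0 = \left(-50949\right) 0 = 0$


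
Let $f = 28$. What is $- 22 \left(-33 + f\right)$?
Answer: $110$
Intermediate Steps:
$- 22 \left(-33 + f\right) = - 22 \left(-33 + 28\right) = \left(-22\right) \left(-5\right) = 110$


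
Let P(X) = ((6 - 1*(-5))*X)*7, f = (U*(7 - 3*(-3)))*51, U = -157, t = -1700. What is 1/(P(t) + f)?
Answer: -1/259012 ≈ -3.8608e-6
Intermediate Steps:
f = -128112 (f = -157*(7 - 3*(-3))*51 = -157*(7 + 9)*51 = -157*16*51 = -2512*51 = -128112)
P(X) = 77*X (P(X) = ((6 + 5)*X)*7 = (11*X)*7 = 77*X)
1/(P(t) + f) = 1/(77*(-1700) - 128112) = 1/(-130900 - 128112) = 1/(-259012) = -1/259012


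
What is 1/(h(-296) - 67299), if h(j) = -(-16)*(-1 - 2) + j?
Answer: -1/67643 ≈ -1.4783e-5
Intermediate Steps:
h(j) = -48 + j (h(j) = -(-16)*(-3) + j = -4*12 + j = -48 + j)
1/(h(-296) - 67299) = 1/((-48 - 296) - 67299) = 1/(-344 - 67299) = 1/(-67643) = -1/67643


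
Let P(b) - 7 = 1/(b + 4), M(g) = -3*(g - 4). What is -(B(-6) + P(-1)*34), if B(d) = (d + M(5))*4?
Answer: -640/3 ≈ -213.33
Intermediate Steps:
M(g) = 12 - 3*g (M(g) = -3*(-4 + g) = 12 - 3*g)
P(b) = 7 + 1/(4 + b) (P(b) = 7 + 1/(b + 4) = 7 + 1/(4 + b))
B(d) = -12 + 4*d (B(d) = (d + (12 - 3*5))*4 = (d + (12 - 15))*4 = (d - 3)*4 = (-3 + d)*4 = -12 + 4*d)
-(B(-6) + P(-1)*34) = -((-12 + 4*(-6)) + ((29 + 7*(-1))/(4 - 1))*34) = -((-12 - 24) + ((29 - 7)/3)*34) = -(-36 + ((⅓)*22)*34) = -(-36 + (22/3)*34) = -(-36 + 748/3) = -1*640/3 = -640/3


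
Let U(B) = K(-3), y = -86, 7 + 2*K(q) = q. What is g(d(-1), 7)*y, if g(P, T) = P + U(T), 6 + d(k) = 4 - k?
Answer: 516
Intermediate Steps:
K(q) = -7/2 + q/2
U(B) = -5 (U(B) = -7/2 + (1/2)*(-3) = -7/2 - 3/2 = -5)
d(k) = -2 - k (d(k) = -6 + (4 - k) = -2 - k)
g(P, T) = -5 + P (g(P, T) = P - 5 = -5 + P)
g(d(-1), 7)*y = (-5 + (-2 - 1*(-1)))*(-86) = (-5 + (-2 + 1))*(-86) = (-5 - 1)*(-86) = -6*(-86) = 516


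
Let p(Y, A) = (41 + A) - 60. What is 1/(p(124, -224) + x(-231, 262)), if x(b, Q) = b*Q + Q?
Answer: -1/60503 ≈ -1.6528e-5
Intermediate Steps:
p(Y, A) = -19 + A
x(b, Q) = Q + Q*b (x(b, Q) = Q*b + Q = Q + Q*b)
1/(p(124, -224) + x(-231, 262)) = 1/((-19 - 224) + 262*(1 - 231)) = 1/(-243 + 262*(-230)) = 1/(-243 - 60260) = 1/(-60503) = -1/60503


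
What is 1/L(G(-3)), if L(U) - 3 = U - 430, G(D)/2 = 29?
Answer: -1/369 ≈ -0.0027100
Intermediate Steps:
G(D) = 58 (G(D) = 2*29 = 58)
L(U) = -427 + U (L(U) = 3 + (U - 430) = 3 + (-430 + U) = -427 + U)
1/L(G(-3)) = 1/(-427 + 58) = 1/(-369) = -1/369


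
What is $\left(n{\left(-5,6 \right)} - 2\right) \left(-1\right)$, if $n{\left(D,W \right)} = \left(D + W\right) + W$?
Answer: $-5$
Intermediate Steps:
$n{\left(D,W \right)} = D + 2 W$
$\left(n{\left(-5,6 \right)} - 2\right) \left(-1\right) = \left(\left(-5 + 2 \cdot 6\right) - 2\right) \left(-1\right) = \left(\left(-5 + 12\right) - 2\right) \left(-1\right) = \left(7 - 2\right) \left(-1\right) = 5 \left(-1\right) = -5$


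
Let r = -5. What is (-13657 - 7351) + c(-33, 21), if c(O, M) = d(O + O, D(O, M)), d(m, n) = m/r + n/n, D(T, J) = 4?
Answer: -104969/5 ≈ -20994.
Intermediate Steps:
d(m, n) = 1 - m/5 (d(m, n) = m/(-5) + n/n = m*(-1/5) + 1 = -m/5 + 1 = 1 - m/5)
c(O, M) = 1 - 2*O/5 (c(O, M) = 1 - (O + O)/5 = 1 - 2*O/5)
(-13657 - 7351) + c(-33, 21) = (-13657 - 7351) + (1 - 2/5*(-33)) = -21008 + (1 + 66/5) = -21008 + 71/5 = -104969/5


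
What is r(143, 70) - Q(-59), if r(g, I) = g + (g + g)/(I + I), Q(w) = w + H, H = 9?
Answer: 13653/70 ≈ 195.04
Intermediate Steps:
Q(w) = 9 + w (Q(w) = w + 9 = 9 + w)
r(g, I) = g + g/I (r(g, I) = g + (2*g)/((2*I)) = g + (2*g)*(1/(2*I)) = g + g/I)
r(143, 70) - Q(-59) = (143 + 143/70) - (9 - 59) = (143 + 143*(1/70)) - 1*(-50) = (143 + 143/70) + 50 = 10153/70 + 50 = 13653/70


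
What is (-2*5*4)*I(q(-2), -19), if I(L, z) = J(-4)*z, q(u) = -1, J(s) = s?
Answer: -3040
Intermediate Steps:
I(L, z) = -4*z
(-2*5*4)*I(q(-2), -19) = (-2*5*4)*(-4*(-19)) = -10*4*76 = -40*76 = -3040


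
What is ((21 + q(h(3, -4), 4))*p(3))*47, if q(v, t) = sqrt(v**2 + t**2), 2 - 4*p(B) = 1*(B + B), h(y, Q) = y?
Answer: -1222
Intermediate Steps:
p(B) = 1/2 - B/2 (p(B) = 1/2 - (B + B)/4 = 1/2 - 2*B/4 = 1/2 - B/2)
q(v, t) = sqrt(t**2 + v**2)
((21 + q(h(3, -4), 4))*p(3))*47 = ((21 + sqrt(4**2 + 3**2))*(1/2 - 1/2*3))*47 = ((21 + sqrt(16 + 9))*(1/2 - 3/2))*47 = ((21 + sqrt(25))*(-1))*47 = ((21 + 5)*(-1))*47 = (26*(-1))*47 = -26*47 = -1222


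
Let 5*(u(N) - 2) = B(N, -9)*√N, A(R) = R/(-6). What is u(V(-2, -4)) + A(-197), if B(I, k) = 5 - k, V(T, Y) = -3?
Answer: 209/6 + 14*I*√3/5 ≈ 34.833 + 4.8497*I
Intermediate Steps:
A(R) = -R/6 (A(R) = R*(-⅙) = -R/6)
u(N) = 2 + 14*√N/5 (u(N) = 2 + ((5 - 1*(-9))*√N)/5 = 2 + ((5 + 9)*√N)/5 = 2 + (14*√N)/5 = 2 + 14*√N/5)
u(V(-2, -4)) + A(-197) = (2 + 14*√(-3)/5) - ⅙*(-197) = (2 + 14*(I*√3)/5) + 197/6 = (2 + 14*I*√3/5) + 197/6 = 209/6 + 14*I*√3/5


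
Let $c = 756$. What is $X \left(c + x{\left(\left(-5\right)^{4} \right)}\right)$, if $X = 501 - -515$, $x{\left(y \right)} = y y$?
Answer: $397643096$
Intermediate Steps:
$x{\left(y \right)} = y^{2}$
$X = 1016$ ($X = 501 + 515 = 1016$)
$X \left(c + x{\left(\left(-5\right)^{4} \right)}\right) = 1016 \left(756 + \left(\left(-5\right)^{4}\right)^{2}\right) = 1016 \left(756 + 625^{2}\right) = 1016 \left(756 + 390625\right) = 1016 \cdot 391381 = 397643096$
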